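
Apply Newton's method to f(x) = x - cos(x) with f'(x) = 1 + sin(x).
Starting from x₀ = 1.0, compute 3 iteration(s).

f(x) = x - cos(x)
f'(x) = 1 + sin(x)
x₀ = 1.0

Newton-Raphson formula: x_{n+1} = x_n - f(x_n)/f'(x_n)

Iteration 1:
  f(1.000000) = 0.459698
  f'(1.000000) = 1.841471
  x_1 = 1.000000 - 0.459698/1.841471 = 0.750364
Iteration 2:
  f(0.750364) = 0.018923
  f'(0.750364) = 1.681905
  x_2 = 0.750364 - 0.018923/1.681905 = 0.739113
Iteration 3:
  f(0.739113) = 0.000046
  f'(0.739113) = 1.673633
  x_3 = 0.739113 - 0.000046/1.673633 = 0.739085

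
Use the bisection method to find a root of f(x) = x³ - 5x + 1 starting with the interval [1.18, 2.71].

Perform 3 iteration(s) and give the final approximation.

f(x) = x³ - 5x + 1
Initial interval: [1.18, 2.71]

Iteration 1:
  c_1 = (1.180000 + 2.710000)/2 = 1.945000
  f(c_1) = f(1.945000) = -1.367016
  f(a) × f(c) ≥ 0, new interval: [1.945000, 2.710000]
Iteration 2:
  c_2 = (1.945000 + 2.710000)/2 = 2.327500
  f(c_2) = f(2.327500) = 1.971164
  f(a) × f(c) < 0, new interval: [1.945000, 2.327500]
Iteration 3:
  c_3 = (1.945000 + 2.327500)/2 = 2.136250
  f(c_3) = f(2.136250) = 0.067664
  f(a) × f(c) < 0, new interval: [1.945000, 2.136250]

After 3 iteration(s), the approximation is c_3 = 2.136250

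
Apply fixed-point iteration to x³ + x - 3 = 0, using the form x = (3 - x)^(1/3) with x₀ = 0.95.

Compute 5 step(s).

Equation: x³ + x - 3 = 0
Fixed-point form: x = (3 - x)^(1/3)
x₀ = 0.95

x_1 = g(0.950000) = 1.270334
x_2 = g(1.270334) = 1.200386
x_3 = g(1.200386) = 1.216354
x_4 = g(1.216354) = 1.212745
x_5 = g(1.212745) = 1.213563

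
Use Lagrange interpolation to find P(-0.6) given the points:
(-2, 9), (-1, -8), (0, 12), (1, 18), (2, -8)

Lagrange interpolation formula:
P(x) = Σ yᵢ × Lᵢ(x)
where Lᵢ(x) = Π_{j≠i} (x - xⱼ)/(xᵢ - xⱼ)

L_0(-0.6) = (-0.6 - (-1))/(-2 - (-1)) × (-0.6 - 0)/(-2 - 0) × (-0.6 - 1)/(-2 - 1) × (-0.6 - 2)/(-2 - 2) = -0.041600
L_1(-0.6) = (-0.6 - (-2))/(-1 - (-2)) × (-0.6 - 0)/(-1 - 0) × (-0.6 - 1)/(-1 - 1) × (-0.6 - 2)/(-1 - 2) = 0.582400
L_2(-0.6) = (-0.6 - (-2))/(0 - (-2)) × (-0.6 - (-1))/(0 - (-1)) × (-0.6 - 1)/(0 - 1) × (-0.6 - 2)/(0 - 2) = 0.582400
L_3(-0.6) = (-0.6 - (-2))/(1 - (-2)) × (-0.6 - (-1))/(1 - (-1)) × (-0.6 - 0)/(1 - 0) × (-0.6 - 2)/(1 - 2) = -0.145600
L_4(-0.6) = (-0.6 - (-2))/(2 - (-2)) × (-0.6 - (-1))/(2 - (-1)) × (-0.6 - 0)/(2 - 0) × (-0.6 - 1)/(2 - 1) = 0.022400

P(-0.6) = 9×L_0(-0.6) + (-8)×L_1(-0.6) + 12×L_2(-0.6) + 18×L_3(-0.6) + (-8)×L_4(-0.6)
P(-0.6) = -0.844800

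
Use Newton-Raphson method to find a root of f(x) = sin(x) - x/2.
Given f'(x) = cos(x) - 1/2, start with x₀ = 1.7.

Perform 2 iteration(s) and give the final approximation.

f(x) = sin(x) - x/2
f'(x) = cos(x) - 1/2
x₀ = 1.7

Newton-Raphson formula: x_{n+1} = x_n - f(x_n)/f'(x_n)

Iteration 1:
  f(1.700000) = 0.141665
  f'(1.700000) = -0.628844
  x_1 = 1.700000 - 0.141665/(-0.628844) = 1.925278
Iteration 2:
  f(1.925278) = -0.024812
  f'(1.925278) = -0.847104
  x_2 = 1.925278 - (-0.024812)/(-0.847104) = 1.895987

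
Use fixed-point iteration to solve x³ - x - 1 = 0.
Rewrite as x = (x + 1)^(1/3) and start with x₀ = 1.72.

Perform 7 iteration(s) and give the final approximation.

Equation: x³ - x - 1 = 0
Fixed-point form: x = (x + 1)^(1/3)
x₀ = 1.72

x_1 = g(1.720000) = 1.395906
x_2 = g(1.395906) = 1.338104
x_3 = g(1.338104) = 1.327256
x_4 = g(1.327256) = 1.325200
x_5 = g(1.325200) = 1.324809
x_6 = g(1.324809) = 1.324735
x_7 = g(1.324735) = 1.324721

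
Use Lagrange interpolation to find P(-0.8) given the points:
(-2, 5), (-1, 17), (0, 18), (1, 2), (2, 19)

Lagrange interpolation formula:
P(x) = Σ yᵢ × Lᵢ(x)
where Lᵢ(x) = Π_{j≠i} (x - xⱼ)/(xᵢ - xⱼ)

L_0(-0.8) = (-0.8 - (-1))/(-2 - (-1)) × (-0.8 - 0)/(-2 - 0) × (-0.8 - 1)/(-2 - 1) × (-0.8 - 2)/(-2 - 2) = -0.033600
L_1(-0.8) = (-0.8 - (-2))/(-1 - (-2)) × (-0.8 - 0)/(-1 - 0) × (-0.8 - 1)/(-1 - 1) × (-0.8 - 2)/(-1 - 2) = 0.806400
L_2(-0.8) = (-0.8 - (-2))/(0 - (-2)) × (-0.8 - (-1))/(0 - (-1)) × (-0.8 - 1)/(0 - 1) × (-0.8 - 2)/(0 - 2) = 0.302400
L_3(-0.8) = (-0.8 - (-2))/(1 - (-2)) × (-0.8 - (-1))/(1 - (-1)) × (-0.8 - 0)/(1 - 0) × (-0.8 - 2)/(1 - 2) = -0.089600
L_4(-0.8) = (-0.8 - (-2))/(2 - (-2)) × (-0.8 - (-1))/(2 - (-1)) × (-0.8 - 0)/(2 - 0) × (-0.8 - 1)/(2 - 1) = 0.014400

P(-0.8) = 5×L_0(-0.8) + 17×L_1(-0.8) + 18×L_2(-0.8) + 2×L_3(-0.8) + 19×L_4(-0.8)
P(-0.8) = 19.078400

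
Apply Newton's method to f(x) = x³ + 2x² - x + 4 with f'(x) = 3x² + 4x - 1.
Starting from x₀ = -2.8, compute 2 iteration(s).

f(x) = x³ + 2x² - x + 4
f'(x) = 3x² + 4x - 1
x₀ = -2.8

Newton-Raphson formula: x_{n+1} = x_n - f(x_n)/f'(x_n)

Iteration 1:
  f(-2.800000) = 0.528000
  f'(-2.800000) = 11.320000
  x_1 = -2.800000 - 0.528000/11.320000 = -2.846643
Iteration 2:
  f(-2.846643) = -0.014025
  f'(-2.846643) = 11.923559
  x_2 = -2.846643 - (-0.014025)/11.923559 = -2.845467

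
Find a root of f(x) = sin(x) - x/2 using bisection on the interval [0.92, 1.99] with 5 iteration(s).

f(x) = sin(x) - x/2
Initial interval: [0.92, 1.99]

Iteration 1:
  c_1 = (0.920000 + 1.990000)/2 = 1.455000
  f(c_1) = f(1.455000) = 0.265803
  f(a) × f(c) ≥ 0, new interval: [1.455000, 1.990000]
Iteration 2:
  c_2 = (1.455000 + 1.990000)/2 = 1.722500
  f(c_2) = f(1.722500) = 0.127265
  f(a) × f(c) ≥ 0, new interval: [1.722500, 1.990000]
Iteration 3:
  c_3 = (1.722500 + 1.990000)/2 = 1.856250
  f(c_3) = f(1.856250) = 0.031409
  f(a) × f(c) ≥ 0, new interval: [1.856250, 1.990000]
Iteration 4:
  c_4 = (1.856250 + 1.990000)/2 = 1.923125
  f(c_4) = f(1.923125) = -0.022991
  f(a) × f(c) < 0, new interval: [1.856250, 1.923125]
Iteration 5:
  c_5 = (1.856250 + 1.923125)/2 = 1.889688
  f(c_5) = f(1.889688) = 0.004740
  f(a) × f(c) ≥ 0, new interval: [1.889688, 1.923125]

After 5 iteration(s), the approximation is c_5 = 1.889688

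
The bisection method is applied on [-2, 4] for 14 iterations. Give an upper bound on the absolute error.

Bisection error bound: |error| ≤ (b-a)/2^n
|error| ≤ (4 - (-2))/2^14 = 6/2^14
|error| ≤ 0.0003662109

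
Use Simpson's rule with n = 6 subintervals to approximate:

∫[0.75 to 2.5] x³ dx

f(x) = x³
a = 0.75, b = 2.5, n = 6
h = (b - a)/n = 0.291667

Simpson's rule: (h/3)[f(x₀) + 4f(x₁) + 2f(x₂) + ... + f(xₙ)]

x_0 = 0.7500, f(x_0) = 0.421875, coefficient = 1
x_1 = 1.0417, f(x_1) = 1.130281, coefficient = 4
x_2 = 1.3333, f(x_2) = 2.370370, coefficient = 2
x_3 = 1.6250, f(x_3) = 4.291016, coefficient = 4
x_4 = 1.9167, f(x_4) = 7.041088, coefficient = 2
x_5 = 2.2083, f(x_5) = 10.769459, coefficient = 4
x_6 = 2.5000, f(x_6) = 15.625000, coefficient = 1

I ≈ (0.291667/3) × 99.632813 = 9.686523
Exact value: 9.686523
Error: 0.000000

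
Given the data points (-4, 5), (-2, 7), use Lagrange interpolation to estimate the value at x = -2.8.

Lagrange interpolation formula:
P(x) = Σ yᵢ × Lᵢ(x)
where Lᵢ(x) = Π_{j≠i} (x - xⱼ)/(xᵢ - xⱼ)

L_0(-2.8) = (-2.8 - (-2))/(-4 - (-2)) = 0.400000
L_1(-2.8) = (-2.8 - (-4))/(-2 - (-4)) = 0.600000

P(-2.8) = 5×L_0(-2.8) + 7×L_1(-2.8)
P(-2.8) = 6.200000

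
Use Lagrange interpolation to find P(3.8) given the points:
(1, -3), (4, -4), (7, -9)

Lagrange interpolation formula:
P(x) = Σ yᵢ × Lᵢ(x)
where Lᵢ(x) = Π_{j≠i} (x - xⱼ)/(xᵢ - xⱼ)

L_0(3.8) = (3.8 - 4)/(1 - 4) × (3.8 - 7)/(1 - 7) = 0.035556
L_1(3.8) = (3.8 - 1)/(4 - 1) × (3.8 - 7)/(4 - 7) = 0.995556
L_2(3.8) = (3.8 - 1)/(7 - 1) × (3.8 - 4)/(7 - 4) = -0.031111

P(3.8) = (-3)×L_0(3.8) + (-4)×L_1(3.8) + (-9)×L_2(3.8)
P(3.8) = -3.808889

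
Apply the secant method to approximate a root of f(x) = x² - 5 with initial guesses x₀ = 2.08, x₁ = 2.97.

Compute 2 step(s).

f(x) = x² - 5
x₀ = 2.08, x₁ = 2.97

Secant formula: x_{n+1} = x_n - f(x_n)(x_n - x_{n-1})/(f(x_n) - f(x_{n-1}))

Iteration 1:
  f(2.080000) = -0.673600
  f(2.970000) = 3.820900
  x_2 = 2.970000 - 3.820900×(2.970000 - 2.080000)/(3.820900 - (-0.673600))
       = 2.213386
Iteration 2:
  f(2.970000) = 3.820900
  f(2.213386) = -0.100922
  x_3 = 2.213386 - (-0.100922)×(2.213386 - 2.970000)/(-0.100922 - 3.820900)
       = 2.232856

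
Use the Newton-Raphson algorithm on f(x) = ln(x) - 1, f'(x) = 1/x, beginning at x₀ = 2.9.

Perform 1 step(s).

f(x) = ln(x) - 1
f'(x) = 1/x
x₀ = 2.9

Newton-Raphson formula: x_{n+1} = x_n - f(x_n)/f'(x_n)

Iteration 1:
  f(2.900000) = 0.064711
  f'(2.900000) = 0.344828
  x_1 = 2.900000 - 0.064711/0.344828 = 2.712339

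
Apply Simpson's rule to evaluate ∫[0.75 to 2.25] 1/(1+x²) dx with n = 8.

f(x) = 1/(1+x²)
a = 0.75, b = 2.25, n = 8
h = (b - a)/n = 0.187500

Simpson's rule: (h/3)[f(x₀) + 4f(x₁) + 2f(x₂) + ... + f(xₙ)]

x_0 = 0.7500, f(x_0) = 0.640000, coefficient = 1
x_1 = 0.9375, f(x_1) = 0.532225, coefficient = 4
x_2 = 1.1250, f(x_2) = 0.441379, coefficient = 2
x_3 = 1.3125, f(x_3) = 0.367288, coefficient = 4
x_4 = 1.5000, f(x_4) = 0.307692, coefficient = 2
x_5 = 1.6875, f(x_5) = 0.259898, coefficient = 4
x_6 = 1.8750, f(x_6) = 0.221453, coefficient = 2
x_7 = 2.0625, f(x_7) = 0.190335, coefficient = 4
x_8 = 2.2500, f(x_8) = 0.164948, coefficient = 1

I ≈ (0.187500/3) × 8.144982 = 0.509061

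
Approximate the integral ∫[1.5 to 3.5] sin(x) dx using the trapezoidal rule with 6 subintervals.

f(x) = sin(x)
a = 1.5, b = 3.5, n = 6
h = (b - a)/n = 0.333333

Trapezoidal rule: (h/2)[f(x₀) + 2f(x₁) + 2f(x₂) + ... + f(xₙ)]

x_0 = 1.5000, f(x_0) = 0.997495, coefficient = 1
x_1 = 1.8333, f(x_1) = 0.965735, coefficient = 2
x_2 = 2.1667, f(x_2) = 0.827660, coefficient = 2
x_3 = 2.5000, f(x_3) = 0.598472, coefficient = 2
x_4 = 2.8333, f(x_4) = 0.303400, coefficient = 2
x_5 = 3.1667, f(x_5) = -0.025071, coefficient = 2
x_6 = 3.5000, f(x_6) = -0.350783, coefficient = 1

I ≈ (0.333333/2) × 5.987104 = 0.997851
Exact value: 1.007194
Error: 0.009343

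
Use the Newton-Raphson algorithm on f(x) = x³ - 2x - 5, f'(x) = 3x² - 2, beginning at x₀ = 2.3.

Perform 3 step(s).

f(x) = x³ - 2x - 5
f'(x) = 3x² - 2
x₀ = 2.3

Newton-Raphson formula: x_{n+1} = x_n - f(x_n)/f'(x_n)

Iteration 1:
  f(2.300000) = 2.567000
  f'(2.300000) = 13.870000
  x_1 = 2.300000 - 2.567000/13.870000 = 2.114924
Iteration 2:
  f(2.114924) = 0.230006
  f'(2.114924) = 11.418714
  x_2 = 2.114924 - 0.230006/11.418714 = 2.094781
Iteration 3:
  f(2.094781) = 0.002566
  f'(2.094781) = 11.164327
  x_3 = 2.094781 - 0.002566/11.164327 = 2.094552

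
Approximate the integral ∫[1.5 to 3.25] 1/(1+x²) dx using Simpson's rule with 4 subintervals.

f(x) = 1/(1+x²)
a = 1.5, b = 3.25, n = 4
h = (b - a)/n = 0.437500

Simpson's rule: (h/3)[f(x₀) + 4f(x₁) + 2f(x₂) + ... + f(xₙ)]

x_0 = 1.5000, f(x_0) = 0.307692, coefficient = 1
x_1 = 1.9375, f(x_1) = 0.210353, coefficient = 4
x_2 = 2.3750, f(x_2) = 0.150588, coefficient = 2
x_3 = 2.8125, f(x_3) = 0.112231, coefficient = 4
x_4 = 3.2500, f(x_4) = 0.086486, coefficient = 1

I ≈ (0.437500/3) × 1.985694 = 0.289580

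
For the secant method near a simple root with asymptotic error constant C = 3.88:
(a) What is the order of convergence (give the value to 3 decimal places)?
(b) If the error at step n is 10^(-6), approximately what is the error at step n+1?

(a) Secant method has superlinear convergence with order φ = (1+√5)/2 ≈ 1.618.
    This means |e_{n+1}| ≈ C|e_n|^1.618.

(b) With |e_n| = 10^(-6) and C = 3.88:
    |e_{n+1}| ≈ 3.88 × (10^(-6))^1.618 = 3.88 × 10^(-9.71)

(a) ≈ 1.618 (golden ratio); (b) |e_{n+1}| ≈ 7.597e-10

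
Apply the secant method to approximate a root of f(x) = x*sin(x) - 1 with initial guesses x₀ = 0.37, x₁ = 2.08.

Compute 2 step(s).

f(x) = x*sin(x) - 1
x₀ = 0.37, x₁ = 2.08

Secant formula: x_{n+1} = x_n - f(x_n)(x_n - x_{n-1})/(f(x_n) - f(x_{n-1}))

Iteration 1:
  f(0.370000) = -0.866202
  f(2.080000) = 0.816117
  x_2 = 2.080000 - 0.816117×(2.080000 - 0.370000)/(0.816117 - (-0.866202))
       = 1.250455
Iteration 2:
  f(2.080000) = 0.816117
  f(1.250455) = 0.186842
  x_3 = 1.250455 - 0.186842×(1.250455 - 2.080000)/(0.186842 - 0.816117)
       = 1.004150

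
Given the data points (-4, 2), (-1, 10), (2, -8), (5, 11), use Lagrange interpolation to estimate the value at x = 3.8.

Lagrange interpolation formula:
P(x) = Σ yᵢ × Lᵢ(x)
where Lᵢ(x) = Π_{j≠i} (x - xⱼ)/(xᵢ - xⱼ)

L_0(3.8) = (3.8 - (-1))/(-4 - (-1)) × (3.8 - 2)/(-4 - 2) × (3.8 - 5)/(-4 - 5) = 0.064000
L_1(3.8) = (3.8 - (-4))/(-1 - (-4)) × (3.8 - 2)/(-1 - 2) × (3.8 - 5)/(-1 - 5) = -0.312000
L_2(3.8) = (3.8 - (-4))/(2 - (-4)) × (3.8 - (-1))/(2 - (-1)) × (3.8 - 5)/(2 - 5) = 0.832000
L_3(3.8) = (3.8 - (-4))/(5 - (-4)) × (3.8 - (-1))/(5 - (-1)) × (3.8 - 2)/(5 - 2) = 0.416000

P(3.8) = 2×L_0(3.8) + 10×L_1(3.8) + (-8)×L_2(3.8) + 11×L_3(3.8)
P(3.8) = -5.072000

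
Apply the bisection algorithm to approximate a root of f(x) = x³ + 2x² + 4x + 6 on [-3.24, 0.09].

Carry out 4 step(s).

f(x) = x³ + 2x² + 4x + 6
Initial interval: [-3.24, 0.09]

Iteration 1:
  c_1 = (-3.240000 + 0.090000)/2 = -1.575000
  f(c_1) = f(-1.575000) = 0.754266
  f(a) × f(c) < 0, new interval: [-3.240000, -1.575000]
Iteration 2:
  c_2 = (-3.240000 + (-1.575000))/2 = -2.407500
  f(c_2) = f(-2.407500) = -5.991893
  f(a) × f(c) ≥ 0, new interval: [-2.407500, -1.575000]
Iteration 3:
  c_3 = (-2.407500 + (-1.575000))/2 = -1.991250
  f(c_3) = f(-1.991250) = -1.930306
  f(a) × f(c) ≥ 0, new interval: [-1.991250, -1.575000]
Iteration 4:
  c_4 = (-1.991250 + (-1.575000))/2 = -1.783125
  f(c_4) = f(-1.783125) = -0.442938
  f(a) × f(c) ≥ 0, new interval: [-1.783125, -1.575000]

After 4 iteration(s), the approximation is c_4 = -1.783125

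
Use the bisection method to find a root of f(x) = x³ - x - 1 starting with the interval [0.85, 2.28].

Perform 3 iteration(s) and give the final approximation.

f(x) = x³ - x - 1
Initial interval: [0.85, 2.28]

Iteration 1:
  c_1 = (0.850000 + 2.280000)/2 = 1.565000
  f(c_1) = f(1.565000) = 1.268037
  f(a) × f(c) < 0, new interval: [0.850000, 1.565000]
Iteration 2:
  c_2 = (0.850000 + 1.565000)/2 = 1.207500
  f(c_2) = f(1.207500) = -0.446897
  f(a) × f(c) ≥ 0, new interval: [1.207500, 1.565000]
Iteration 3:
  c_3 = (1.207500 + 1.565000)/2 = 1.386250
  f(c_3) = f(1.386250) = 0.277691
  f(a) × f(c) < 0, new interval: [1.207500, 1.386250]

After 3 iteration(s), the approximation is c_3 = 1.386250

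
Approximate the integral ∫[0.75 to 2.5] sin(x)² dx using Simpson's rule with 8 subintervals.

f(x) = sin(x)²
a = 0.75, b = 2.5, n = 8
h = (b - a)/n = 0.218750

Simpson's rule: (h/3)[f(x₀) + 4f(x₁) + 2f(x₂) + ... + f(xₙ)]

x_0 = 0.7500, f(x_0) = 0.464631, coefficient = 1
x_1 = 0.9688, f(x_1) = 0.679270, coefficient = 4
x_2 = 1.1875, f(x_2) = 0.860139, coefficient = 2
x_3 = 1.4062, f(x_3) = 0.973168, coefficient = 4
x_4 = 1.6250, f(x_4) = 0.997065, coefficient = 2
x_5 = 1.8438, f(x_5) = 0.927328, coefficient = 4
x_6 = 2.0625, f(x_6) = 0.777095, coefficient = 2
x_7 = 2.2812, f(x_7) = 0.574664, coefficient = 4
x_8 = 2.5000, f(x_8) = 0.358169, coefficient = 1

I ≈ (0.218750/3) × 18.709120 = 1.364207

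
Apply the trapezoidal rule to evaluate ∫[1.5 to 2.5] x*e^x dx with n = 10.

f(x) = x*e^x
a = 1.5, b = 2.5, n = 10
h = (b - a)/n = 0.100000

Trapezoidal rule: (h/2)[f(x₀) + 2f(x₁) + 2f(x₂) + ... + f(xₙ)]

x_0 = 1.5000, f(x_0) = 6.722534, coefficient = 1
x_1 = 1.6000, f(x_1) = 7.924852, coefficient = 2
x_2 = 1.7000, f(x_2) = 9.305711, coefficient = 2
x_3 = 1.8000, f(x_3) = 10.889365, coefficient = 2
x_4 = 1.9000, f(x_4) = 12.703199, coefficient = 2
x_5 = 2.0000, f(x_5) = 14.778112, coefficient = 2
x_6 = 2.1000, f(x_6) = 17.148957, coefficient = 2
x_7 = 2.2000, f(x_7) = 19.855030, coefficient = 2
x_8 = 2.3000, f(x_8) = 22.940620, coefficient = 2
x_9 = 2.4000, f(x_9) = 26.455623, coefficient = 2
x_10 = 2.5000, f(x_10) = 30.456235, coefficient = 1

I ≈ (0.100000/2) × 321.181706 = 16.059085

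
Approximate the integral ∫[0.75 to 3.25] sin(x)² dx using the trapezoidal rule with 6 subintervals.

f(x) = sin(x)²
a = 0.75, b = 3.25, n = 6
h = (b - a)/n = 0.416667

Trapezoidal rule: (h/2)[f(x₀) + 2f(x₁) + 2f(x₂) + ... + f(xₙ)]

x_0 = 0.7500, f(x_0) = 0.464631, coefficient = 1
x_1 = 1.1667, f(x_1) = 0.845379, coefficient = 2
x_2 = 1.5833, f(x_2) = 0.999843, coefficient = 2
x_3 = 2.0000, f(x_3) = 0.826822, coefficient = 2
x_4 = 2.4167, f(x_4) = 0.439675, coefficient = 2
x_5 = 2.8333, f(x_5) = 0.092052, coefficient = 2
x_6 = 3.2500, f(x_6) = 0.011706, coefficient = 1

I ≈ (0.416667/2) × 6.883879 = 1.434141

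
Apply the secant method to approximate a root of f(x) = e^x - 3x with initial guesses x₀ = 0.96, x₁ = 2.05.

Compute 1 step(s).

f(x) = e^x - 3x
x₀ = 0.96, x₁ = 2.05

Secant formula: x_{n+1} = x_n - f(x_n)(x_n - x_{n-1})/(f(x_n) - f(x_{n-1}))

Iteration 1:
  f(0.960000) = -0.268304
  f(2.050000) = 1.617901
  x_2 = 2.050000 - 1.617901×(2.050000 - 0.960000)/(1.617901 - (-0.268304))
       = 1.115047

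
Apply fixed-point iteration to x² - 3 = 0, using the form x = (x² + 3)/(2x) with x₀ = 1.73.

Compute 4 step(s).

Equation: x² - 3 = 0
Fixed-point form: x = (x² + 3)/(2x)
x₀ = 1.73

x_1 = g(1.730000) = 1.732052
x_2 = g(1.732052) = 1.732051
x_3 = g(1.732051) = 1.732051
x_4 = g(1.732051) = 1.732051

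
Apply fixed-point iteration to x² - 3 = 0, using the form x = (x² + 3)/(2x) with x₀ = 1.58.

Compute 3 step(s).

Equation: x² - 3 = 0
Fixed-point form: x = (x² + 3)/(2x)
x₀ = 1.58

x_1 = g(1.580000) = 1.739367
x_2 = g(1.739367) = 1.732066
x_3 = g(1.732066) = 1.732051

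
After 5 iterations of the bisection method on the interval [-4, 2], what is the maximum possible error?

Bisection error bound: |error| ≤ (b-a)/2^n
|error| ≤ (2 - (-4))/2^5 = 6/2^5
|error| ≤ 0.1875000000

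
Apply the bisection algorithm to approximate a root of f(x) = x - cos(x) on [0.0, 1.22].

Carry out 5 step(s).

f(x) = x - cos(x)
Initial interval: [0.0, 1.22]

Iteration 1:
  c_1 = (0.000000 + 1.220000)/2 = 0.610000
  f(c_1) = f(0.610000) = -0.209648
  f(a) × f(c) ≥ 0, new interval: [0.610000, 1.220000]
Iteration 2:
  c_2 = (0.610000 + 1.220000)/2 = 0.915000
  f(c_2) = f(0.915000) = 0.305209
  f(a) × f(c) < 0, new interval: [0.610000, 0.915000]
Iteration 3:
  c_3 = (0.610000 + 0.915000)/2 = 0.762500
  f(c_3) = f(0.762500) = 0.039389
  f(a) × f(c) < 0, new interval: [0.610000, 0.762500]
Iteration 4:
  c_4 = (0.610000 + 0.762500)/2 = 0.686250
  f(c_4) = f(0.686250) = -0.087378
  f(a) × f(c) ≥ 0, new interval: [0.686250, 0.762500]
Iteration 5:
  c_5 = (0.686250 + 0.762500)/2 = 0.724375
  f(c_5) = f(0.724375) = -0.024539
  f(a) × f(c) ≥ 0, new interval: [0.724375, 0.762500]

After 5 iteration(s), the approximation is c_5 = 0.724375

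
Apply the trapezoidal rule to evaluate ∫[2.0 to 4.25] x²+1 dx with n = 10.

f(x) = x²+1
a = 2.0, b = 4.25, n = 10
h = (b - a)/n = 0.225000

Trapezoidal rule: (h/2)[f(x₀) + 2f(x₁) + 2f(x₂) + ... + f(xₙ)]

x_0 = 2.0000, f(x_0) = 5.000000, coefficient = 1
x_1 = 2.2250, f(x_1) = 5.950625, coefficient = 2
x_2 = 2.4500, f(x_2) = 7.002500, coefficient = 2
x_3 = 2.6750, f(x_3) = 8.155625, coefficient = 2
x_4 = 2.9000, f(x_4) = 9.410000, coefficient = 2
x_5 = 3.1250, f(x_5) = 10.765625, coefficient = 2
x_6 = 3.3500, f(x_6) = 12.222500, coefficient = 2
x_7 = 3.5750, f(x_7) = 13.780625, coefficient = 2
x_8 = 3.8000, f(x_8) = 15.440000, coefficient = 2
x_9 = 4.0250, f(x_9) = 17.200625, coefficient = 2
x_10 = 4.2500, f(x_10) = 19.062500, coefficient = 1

I ≈ (0.225000/2) × 223.918750 = 25.190859
Exact value: 25.171875
Error: 0.018984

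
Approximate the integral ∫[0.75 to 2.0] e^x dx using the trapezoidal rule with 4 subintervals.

f(x) = e^x
a = 0.75, b = 2.0, n = 4
h = (b - a)/n = 0.312500

Trapezoidal rule: (h/2)[f(x₀) + 2f(x₁) + 2f(x₂) + ... + f(xₙ)]

x_0 = 0.7500, f(x_0) = 2.117000, coefficient = 1
x_1 = 1.0625, f(x_1) = 2.893596, coefficient = 2
x_2 = 1.3750, f(x_2) = 3.955077, coefficient = 2
x_3 = 1.6875, f(x_3) = 5.405949, coefficient = 2
x_4 = 2.0000, f(x_4) = 7.389056, coefficient = 1

I ≈ (0.312500/2) × 34.015299 = 5.314891
Exact value: 5.272056
Error: 0.042834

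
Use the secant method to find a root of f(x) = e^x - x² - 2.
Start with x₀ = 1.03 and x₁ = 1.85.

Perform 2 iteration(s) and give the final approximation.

f(x) = e^x - x² - 2
x₀ = 1.03, x₁ = 1.85

Secant formula: x_{n+1} = x_n - f(x_n)(x_n - x_{n-1})/(f(x_n) - f(x_{n-1}))

Iteration 1:
  f(1.030000) = -0.259834
  f(1.850000) = 0.937320
  x_2 = 1.850000 - 0.937320×(1.850000 - 1.030000)/(0.937320 - (-0.259834))
       = 1.207975
Iteration 2:
  f(1.850000) = 0.937320
  f(1.207975) = -0.112502
  x_3 = 1.207975 - (-0.112502)×(1.207975 - 1.850000)/(-0.112502 - 0.937320)
       = 1.276777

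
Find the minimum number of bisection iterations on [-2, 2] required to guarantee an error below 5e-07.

We need (b-a)/2^n ≤ 5e-07
(2 - (-2))/2^n ≤ 5e-07
4/2^n ≤ 5e-07
2^n ≥ 8000000
n ≥ log₂(8000000) = 22.93
n ≥ 23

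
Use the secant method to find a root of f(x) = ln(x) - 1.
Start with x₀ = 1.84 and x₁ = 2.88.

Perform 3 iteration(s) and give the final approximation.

f(x) = ln(x) - 1
x₀ = 1.84, x₁ = 2.88

Secant formula: x_{n+1} = x_n - f(x_n)(x_n - x_{n-1})/(f(x_n) - f(x_{n-1}))

Iteration 1:
  f(1.840000) = -0.390234
  f(2.880000) = 0.057790
  x_2 = 2.880000 - 0.057790×(2.880000 - 1.840000)/(0.057790 - (-0.390234))
       = 2.745851
Iteration 2:
  f(2.880000) = 0.057790
  f(2.745851) = 0.010091
  x_3 = 2.745851 - 0.010091×(2.745851 - 2.880000)/(0.010091 - 0.057790)
       = 2.717471
Iteration 3:
  f(2.745851) = 0.010091
  f(2.717471) = -0.000298
  x_4 = 2.717471 - (-0.000298)×(2.717471 - 2.745851)/(-0.000298 - 0.010091)
       = 2.718286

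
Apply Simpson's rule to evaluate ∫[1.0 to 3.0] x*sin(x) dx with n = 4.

f(x) = x*sin(x)
a = 1.0, b = 3.0, n = 4
h = (b - a)/n = 0.500000

Simpson's rule: (h/3)[f(x₀) + 4f(x₁) + 2f(x₂) + ... + f(xₙ)]

x_0 = 1.0000, f(x_0) = 0.841471, coefficient = 1
x_1 = 1.5000, f(x_1) = 1.496242, coefficient = 4
x_2 = 2.0000, f(x_2) = 1.818595, coefficient = 2
x_3 = 2.5000, f(x_3) = 1.496180, coefficient = 4
x_4 = 3.0000, f(x_4) = 0.423360, coefficient = 1

I ≈ (0.500000/3) × 16.871712 = 2.811952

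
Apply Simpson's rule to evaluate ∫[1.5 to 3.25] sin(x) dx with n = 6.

f(x) = sin(x)
a = 1.5, b = 3.25, n = 6
h = (b - a)/n = 0.291667

Simpson's rule: (h/3)[f(x₀) + 4f(x₁) + 2f(x₂) + ... + f(xₙ)]

x_0 = 1.5000, f(x_0) = 0.997495, coefficient = 1
x_1 = 1.7917, f(x_1) = 0.975707, coefficient = 4
x_2 = 2.0833, f(x_2) = 0.871503, coefficient = 2
x_3 = 2.3750, f(x_3) = 0.693685, coefficient = 4
x_4 = 2.6667, f(x_4) = 0.457273, coefficient = 2
x_5 = 2.9583, f(x_5) = 0.182235, coefficient = 4
x_6 = 3.2500, f(x_6) = -0.108195, coefficient = 1

I ≈ (0.291667/3) × 10.953361 = 1.064910
Exact value: 1.064867
Error: 0.000043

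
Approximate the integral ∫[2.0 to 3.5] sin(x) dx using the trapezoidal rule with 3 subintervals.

f(x) = sin(x)
a = 2.0, b = 3.5, n = 3
h = (b - a)/n = 0.500000

Trapezoidal rule: (h/2)[f(x₀) + 2f(x₁) + 2f(x₂) + ... + f(xₙ)]

x_0 = 2.0000, f(x_0) = 0.909297, coefficient = 1
x_1 = 2.5000, f(x_1) = 0.598472, coefficient = 2
x_2 = 3.0000, f(x_2) = 0.141120, coefficient = 2
x_3 = 3.5000, f(x_3) = -0.350783, coefficient = 1

I ≈ (0.500000/2) × 2.037699 = 0.509425
Exact value: 0.520310
Error: 0.010885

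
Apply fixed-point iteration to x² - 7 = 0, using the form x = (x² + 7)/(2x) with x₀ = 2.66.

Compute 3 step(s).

Equation: x² - 7 = 0
Fixed-point form: x = (x² + 7)/(2x)
x₀ = 2.66

x_1 = g(2.660000) = 2.645789
x_2 = g(2.645789) = 2.645751
x_3 = g(2.645751) = 2.645751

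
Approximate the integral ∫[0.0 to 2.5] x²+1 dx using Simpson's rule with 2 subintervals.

f(x) = x²+1
a = 0.0, b = 2.5, n = 2
h = (b - a)/n = 1.250000

Simpson's rule: (h/3)[f(x₀) + 4f(x₁) + 2f(x₂) + ... + f(xₙ)]

x_0 = 0.0000, f(x_0) = 1.000000, coefficient = 1
x_1 = 1.2500, f(x_1) = 2.562500, coefficient = 4
x_2 = 2.5000, f(x_2) = 7.250000, coefficient = 1

I ≈ (1.250000/3) × 18.500000 = 7.708333
Exact value: 7.708333
Error: 0.000000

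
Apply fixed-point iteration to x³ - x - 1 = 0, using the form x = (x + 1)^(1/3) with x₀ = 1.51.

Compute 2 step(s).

Equation: x³ - x - 1 = 0
Fixed-point form: x = (x + 1)^(1/3)
x₀ = 1.51

x_1 = g(1.510000) = 1.359016
x_2 = g(1.359016) = 1.331201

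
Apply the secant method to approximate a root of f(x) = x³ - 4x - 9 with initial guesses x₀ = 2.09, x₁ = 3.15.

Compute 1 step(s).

f(x) = x³ - 4x - 9
x₀ = 2.09, x₁ = 3.15

Secant formula: x_{n+1} = x_n - f(x_n)(x_n - x_{n-1})/(f(x_n) - f(x_{n-1}))

Iteration 1:
  f(2.090000) = -8.230671
  f(3.150000) = 9.655875
  x_2 = 3.150000 - 9.655875×(3.150000 - 2.090000)/(9.655875 - (-8.230671))
       = 2.577769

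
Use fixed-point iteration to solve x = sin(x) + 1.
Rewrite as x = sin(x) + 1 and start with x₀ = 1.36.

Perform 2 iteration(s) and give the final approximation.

Equation: x = sin(x) + 1
Fixed-point form: x = sin(x) + 1
x₀ = 1.36

x_1 = g(1.360000) = 1.977865
x_2 = g(1.977865) = 1.918285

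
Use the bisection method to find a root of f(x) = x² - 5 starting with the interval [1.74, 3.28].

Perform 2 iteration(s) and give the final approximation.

f(x) = x² - 5
Initial interval: [1.74, 3.28]

Iteration 1:
  c_1 = (1.740000 + 3.280000)/2 = 2.510000
  f(c_1) = f(2.510000) = 1.300100
  f(a) × f(c) < 0, new interval: [1.740000, 2.510000]
Iteration 2:
  c_2 = (1.740000 + 2.510000)/2 = 2.125000
  f(c_2) = f(2.125000) = -0.484375
  f(a) × f(c) ≥ 0, new interval: [2.125000, 2.510000]

After 2 iteration(s), the approximation is c_2 = 2.125000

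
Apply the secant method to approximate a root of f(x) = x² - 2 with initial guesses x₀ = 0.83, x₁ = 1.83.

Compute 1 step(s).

f(x) = x² - 2
x₀ = 0.83, x₁ = 1.83

Secant formula: x_{n+1} = x_n - f(x_n)(x_n - x_{n-1})/(f(x_n) - f(x_{n-1}))

Iteration 1:
  f(0.830000) = -1.311100
  f(1.830000) = 1.348900
  x_2 = 1.830000 - 1.348900×(1.830000 - 0.830000)/(1.348900 - (-1.311100))
       = 1.322895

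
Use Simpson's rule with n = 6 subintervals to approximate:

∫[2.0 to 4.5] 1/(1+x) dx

f(x) = 1/(1+x)
a = 2.0, b = 4.5, n = 6
h = (b - a)/n = 0.416667

Simpson's rule: (h/3)[f(x₀) + 4f(x₁) + 2f(x₂) + ... + f(xₙ)]

x_0 = 2.0000, f(x_0) = 0.333333, coefficient = 1
x_1 = 2.4167, f(x_1) = 0.292683, coefficient = 4
x_2 = 2.8333, f(x_2) = 0.260870, coefficient = 2
x_3 = 3.2500, f(x_3) = 0.235294, coefficient = 4
x_4 = 3.6667, f(x_4) = 0.214286, coefficient = 2
x_5 = 4.0833, f(x_5) = 0.196721, coefficient = 4
x_6 = 4.5000, f(x_6) = 0.181818, coefficient = 1

I ≈ (0.416667/3) × 4.364255 = 0.606147
Exact value: 0.606136
Error: 0.000011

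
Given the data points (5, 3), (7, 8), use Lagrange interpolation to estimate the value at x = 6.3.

Lagrange interpolation formula:
P(x) = Σ yᵢ × Lᵢ(x)
where Lᵢ(x) = Π_{j≠i} (x - xⱼ)/(xᵢ - xⱼ)

L_0(6.3) = (6.3 - 7)/(5 - 7) = 0.350000
L_1(6.3) = (6.3 - 5)/(7 - 5) = 0.650000

P(6.3) = 3×L_0(6.3) + 8×L_1(6.3)
P(6.3) = 6.250000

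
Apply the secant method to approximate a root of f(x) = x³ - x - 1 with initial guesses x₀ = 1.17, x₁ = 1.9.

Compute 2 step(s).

f(x) = x³ - x - 1
x₀ = 1.17, x₁ = 1.9

Secant formula: x_{n+1} = x_n - f(x_n)(x_n - x_{n-1})/(f(x_n) - f(x_{n-1}))

Iteration 1:
  f(1.170000) = -0.568387
  f(1.900000) = 3.959000
  x_2 = 1.900000 - 3.959000×(1.900000 - 1.170000)/(3.959000 - (-0.568387))
       = 1.261647
Iteration 2:
  f(1.900000) = 3.959000
  f(1.261647) = -0.253416
  x_3 = 1.261647 - (-0.253416)×(1.261647 - 1.900000)/(-0.253416 - 3.959000)
       = 1.300050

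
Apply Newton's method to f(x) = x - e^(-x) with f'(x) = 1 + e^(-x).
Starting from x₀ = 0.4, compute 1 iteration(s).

f(x) = x - e^(-x)
f'(x) = 1 + e^(-x)
x₀ = 0.4

Newton-Raphson formula: x_{n+1} = x_n - f(x_n)/f'(x_n)

Iteration 1:
  f(0.400000) = -0.270320
  f'(0.400000) = 1.670320
  x_1 = 0.400000 - (-0.270320)/1.670320 = 0.561837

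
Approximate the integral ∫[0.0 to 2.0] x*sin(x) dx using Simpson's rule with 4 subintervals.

f(x) = x*sin(x)
a = 0.0, b = 2.0, n = 4
h = (b - a)/n = 0.500000

Simpson's rule: (h/3)[f(x₀) + 4f(x₁) + 2f(x₂) + ... + f(xₙ)]

x_0 = 0.0000, f(x_0) = 0.000000, coefficient = 1
x_1 = 0.5000, f(x_1) = 0.239713, coefficient = 4
x_2 = 1.0000, f(x_2) = 0.841471, coefficient = 2
x_3 = 1.5000, f(x_3) = 1.496242, coefficient = 4
x_4 = 2.0000, f(x_4) = 1.818595, coefficient = 1

I ≈ (0.500000/3) × 10.445358 = 1.740893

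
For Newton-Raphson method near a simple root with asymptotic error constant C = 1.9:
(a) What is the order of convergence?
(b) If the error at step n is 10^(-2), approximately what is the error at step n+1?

(a) Newton-Raphson has quadratic (order 2) convergence near simple roots.
    This means |e_{n+1}| ≈ C|e_n|².

(b) With |e_n| = 10^(-2) and C = 1.9:
    |e_{n+1}| ≈ 1.9 × (10^(-2))² = 1.9 × 10^(-4)

(a) 2 (quadratic); (b) |e_{n+1}| ≈ 1.900e-04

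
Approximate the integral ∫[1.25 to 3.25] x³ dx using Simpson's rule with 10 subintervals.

f(x) = x³
a = 1.25, b = 3.25, n = 10
h = (b - a)/n = 0.200000

Simpson's rule: (h/3)[f(x₀) + 4f(x₁) + 2f(x₂) + ... + f(xₙ)]

x_0 = 1.2500, f(x_0) = 1.953125, coefficient = 1
x_1 = 1.4500, f(x_1) = 3.048625, coefficient = 4
x_2 = 1.6500, f(x_2) = 4.492125, coefficient = 2
x_3 = 1.8500, f(x_3) = 6.331625, coefficient = 4
x_4 = 2.0500, f(x_4) = 8.615125, coefficient = 2
x_5 = 2.2500, f(x_5) = 11.390625, coefficient = 4
x_6 = 2.4500, f(x_6) = 14.706125, coefficient = 2
x_7 = 2.6500, f(x_7) = 18.609625, coefficient = 4
x_8 = 2.8500, f(x_8) = 23.149125, coefficient = 2
x_9 = 3.0500, f(x_9) = 28.372625, coefficient = 4
x_10 = 3.2500, f(x_10) = 34.328125, coefficient = 1

I ≈ (0.200000/3) × 409.218750 = 27.281250
Exact value: 27.281250
Error: 0.000000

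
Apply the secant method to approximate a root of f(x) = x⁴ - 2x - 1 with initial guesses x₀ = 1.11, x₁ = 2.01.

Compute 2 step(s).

f(x) = x⁴ - 2x - 1
x₀ = 1.11, x₁ = 2.01

Secant formula: x_{n+1} = x_n - f(x_n)(x_n - x_{n-1})/(f(x_n) - f(x_{n-1}))

Iteration 1:
  f(1.110000) = -1.701930
  f(2.010000) = 11.302408
  x_2 = 2.010000 - 11.302408×(2.010000 - 1.110000)/(11.302408 - (-1.701930))
       = 1.227787
Iteration 2:
  f(2.010000) = 11.302408
  f(1.227787) = -1.183138
  x_3 = 1.227787 - (-1.183138)×(1.227787 - 2.010000)/(-1.183138 - 11.302408)
       = 1.301910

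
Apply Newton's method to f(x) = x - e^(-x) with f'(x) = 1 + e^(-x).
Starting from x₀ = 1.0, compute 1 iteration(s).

f(x) = x - e^(-x)
f'(x) = 1 + e^(-x)
x₀ = 1.0

Newton-Raphson formula: x_{n+1} = x_n - f(x_n)/f'(x_n)

Iteration 1:
  f(1.000000) = 0.632121
  f'(1.000000) = 1.367879
  x_1 = 1.000000 - 0.632121/1.367879 = 0.537883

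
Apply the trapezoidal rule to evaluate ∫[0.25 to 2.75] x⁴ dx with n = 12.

f(x) = x⁴
a = 0.25, b = 2.75, n = 12
h = (b - a)/n = 0.208333

Trapezoidal rule: (h/2)[f(x₀) + 2f(x₁) + 2f(x₂) + ... + f(xₙ)]

x_0 = 0.2500, f(x_0) = 0.003906, coefficient = 1
x_1 = 0.4583, f(x_1) = 0.044129, coefficient = 2
x_2 = 0.6667, f(x_2) = 0.197531, coefficient = 2
x_3 = 0.8750, f(x_3) = 0.586182, coefficient = 2
x_4 = 1.0833, f(x_4) = 1.377363, coefficient = 2
x_5 = 1.2917, f(x_5) = 2.783568, coefficient = 2
x_6 = 1.5000, f(x_6) = 5.062500, coefficient = 2
x_7 = 1.7083, f(x_7) = 8.517075, coefficient = 2
x_8 = 1.9167, f(x_8) = 13.495419, coefficient = 2
x_9 = 2.1250, f(x_9) = 20.390869, coefficient = 2
x_10 = 2.3333, f(x_10) = 29.641975, coefficient = 2
x_11 = 2.5417, f(x_11) = 41.732497, coefficient = 2
x_12 = 2.7500, f(x_12) = 57.191406, coefficient = 1

I ≈ (0.208333/2) × 304.853528 = 31.755576
Exact value: 31.455078
Error: 0.300498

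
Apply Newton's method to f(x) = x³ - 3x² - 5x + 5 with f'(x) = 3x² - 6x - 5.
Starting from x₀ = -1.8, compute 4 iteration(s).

f(x) = x³ - 3x² - 5x + 5
f'(x) = 3x² - 6x - 5
x₀ = -1.8

Newton-Raphson formula: x_{n+1} = x_n - f(x_n)/f'(x_n)

Iteration 1:
  f(-1.800000) = -1.552000
  f'(-1.800000) = 15.520000
  x_1 = -1.800000 - (-1.552000)/15.520000 = -1.700000
Iteration 2:
  f(-1.700000) = -0.083000
  f'(-1.700000) = 13.870000
  x_2 = -1.700000 - (-0.083000)/13.870000 = -1.694016
Iteration 3:
  f(-1.694016) = -0.000290
  f'(-1.694016) = 13.773164
  x_3 = -1.694016 - (-0.000290)/13.773164 = -1.693995
Iteration 4:
  f(-1.693995) = 0.000000
  f'(-1.693995) = 13.772824
  x_4 = -1.693995 - 0.000000/13.772824 = -1.693995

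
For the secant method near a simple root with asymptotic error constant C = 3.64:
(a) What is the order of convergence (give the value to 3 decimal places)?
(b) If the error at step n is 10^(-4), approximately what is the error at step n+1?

(a) Secant method has superlinear convergence with order φ = (1+√5)/2 ≈ 1.618.
    This means |e_{n+1}| ≈ C|e_n|^1.618.

(b) With |e_n| = 10^(-4) and C = 3.64:
    |e_{n+1}| ≈ 3.64 × (10^(-4))^1.618 = 3.64 × 10^(-6.47)

(a) ≈ 1.618 (golden ratio); (b) |e_{n+1}| ≈ 1.227e-06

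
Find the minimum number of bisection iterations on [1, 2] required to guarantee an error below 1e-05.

We need (b-a)/2^n ≤ 1e-05
(2 - 1)/2^n ≤ 1e-05
1/2^n ≤ 1e-05
2^n ≥ 100000
n ≥ log₂(100000) = 16.61
n ≥ 17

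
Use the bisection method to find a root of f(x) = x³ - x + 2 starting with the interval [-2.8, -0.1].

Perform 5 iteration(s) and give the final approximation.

f(x) = x³ - x + 2
Initial interval: [-2.8, -0.1]

Iteration 1:
  c_1 = (-2.800000 + (-0.100000))/2 = -1.450000
  f(c_1) = f(-1.450000) = 0.401375
  f(a) × f(c) < 0, new interval: [-2.800000, -1.450000]
Iteration 2:
  c_2 = (-2.800000 + (-1.450000))/2 = -2.125000
  f(c_2) = f(-2.125000) = -5.470703
  f(a) × f(c) ≥ 0, new interval: [-2.125000, -1.450000]
Iteration 3:
  c_3 = (-2.125000 + (-1.450000))/2 = -1.787500
  f(c_3) = f(-1.787500) = -1.923842
  f(a) × f(c) ≥ 0, new interval: [-1.787500, -1.450000]
Iteration 4:
  c_4 = (-1.787500 + (-1.450000))/2 = -1.618750
  f(c_4) = f(-1.618750) = -0.622944
  f(a) × f(c) ≥ 0, new interval: [-1.618750, -1.450000]
Iteration 5:
  c_5 = (-1.618750 + (-1.450000))/2 = -1.534375
  f(c_5) = f(-1.534375) = -0.078014
  f(a) × f(c) ≥ 0, new interval: [-1.534375, -1.450000]

After 5 iteration(s), the approximation is c_5 = -1.534375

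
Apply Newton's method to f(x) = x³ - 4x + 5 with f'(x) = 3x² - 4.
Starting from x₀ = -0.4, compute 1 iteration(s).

f(x) = x³ - 4x + 5
f'(x) = 3x² - 4
x₀ = -0.4

Newton-Raphson formula: x_{n+1} = x_n - f(x_n)/f'(x_n)

Iteration 1:
  f(-0.400000) = 6.536000
  f'(-0.400000) = -3.520000
  x_1 = -0.400000 - 6.536000/(-3.520000) = 1.456818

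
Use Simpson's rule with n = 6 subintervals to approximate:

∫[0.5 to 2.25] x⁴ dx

f(x) = x⁴
a = 0.5, b = 2.25, n = 6
h = (b - a)/n = 0.291667

Simpson's rule: (h/3)[f(x₀) + 4f(x₁) + 2f(x₂) + ... + f(xₙ)]

x_0 = 0.5000, f(x_0) = 0.062500, coefficient = 1
x_1 = 0.7917, f(x_1) = 0.392798, coefficient = 4
x_2 = 1.0833, f(x_2) = 1.377363, coefficient = 2
x_3 = 1.3750, f(x_3) = 3.574463, coefficient = 4
x_4 = 1.6667, f(x_4) = 7.716049, coefficient = 2
x_5 = 1.9583, f(x_5) = 14.707758, coefficient = 4
x_6 = 2.2500, f(x_6) = 25.628906, coefficient = 1

I ≈ (0.291667/3) × 118.578306 = 11.528446
Exact value: 11.526758
Error: 0.001689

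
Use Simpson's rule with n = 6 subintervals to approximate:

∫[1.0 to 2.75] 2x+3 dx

f(x) = 2x+3
a = 1.0, b = 2.75, n = 6
h = (b - a)/n = 0.291667

Simpson's rule: (h/3)[f(x₀) + 4f(x₁) + 2f(x₂) + ... + f(xₙ)]

x_0 = 1.0000, f(x_0) = 5.000000, coefficient = 1
x_1 = 1.2917, f(x_1) = 5.583333, coefficient = 4
x_2 = 1.5833, f(x_2) = 6.166667, coefficient = 2
x_3 = 1.8750, f(x_3) = 6.750000, coefficient = 4
x_4 = 2.1667, f(x_4) = 7.333333, coefficient = 2
x_5 = 2.4583, f(x_5) = 7.916667, coefficient = 4
x_6 = 2.7500, f(x_6) = 8.500000, coefficient = 1

I ≈ (0.291667/3) × 121.500000 = 11.812500
Exact value: 11.812500
Error: 0.000000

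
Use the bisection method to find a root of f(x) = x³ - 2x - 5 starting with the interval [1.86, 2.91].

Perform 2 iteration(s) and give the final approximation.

f(x) = x³ - 2x - 5
Initial interval: [1.86, 2.91]

Iteration 1:
  c_1 = (1.860000 + 2.910000)/2 = 2.385000
  f(c_1) = f(2.385000) = 3.796417
  f(a) × f(c) < 0, new interval: [1.860000, 2.385000]
Iteration 2:
  c_2 = (1.860000 + 2.385000)/2 = 2.122500
  f(c_2) = f(2.122500) = 0.316876
  f(a) × f(c) < 0, new interval: [1.860000, 2.122500]

After 2 iteration(s), the approximation is c_2 = 2.122500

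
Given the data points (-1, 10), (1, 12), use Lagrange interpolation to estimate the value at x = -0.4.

Lagrange interpolation formula:
P(x) = Σ yᵢ × Lᵢ(x)
where Lᵢ(x) = Π_{j≠i} (x - xⱼ)/(xᵢ - xⱼ)

L_0(-0.4) = (-0.4 - 1)/(-1 - 1) = 0.700000
L_1(-0.4) = (-0.4 - (-1))/(1 - (-1)) = 0.300000

P(-0.4) = 10×L_0(-0.4) + 12×L_1(-0.4)
P(-0.4) = 10.600000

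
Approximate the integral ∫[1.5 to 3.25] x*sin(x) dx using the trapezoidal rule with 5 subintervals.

f(x) = x*sin(x)
a = 1.5, b = 3.25, n = 5
h = (b - a)/n = 0.350000

Trapezoidal rule: (h/2)[f(x₀) + 2f(x₁) + 2f(x₂) + ... + f(xₙ)]

x_0 = 1.5000, f(x_0) = 1.496242, coefficient = 1
x_1 = 1.8500, f(x_1) = 1.778359, coefficient = 2
x_2 = 2.2000, f(x_2) = 1.778692, coefficient = 2
x_3 = 2.5500, f(x_3) = 1.422093, coefficient = 2
x_4 = 2.9000, f(x_4) = 0.693823, coefficient = 2
x_5 = 3.2500, f(x_5) = -0.351634, coefficient = 1

I ≈ (0.350000/2) × 12.490544 = 2.185845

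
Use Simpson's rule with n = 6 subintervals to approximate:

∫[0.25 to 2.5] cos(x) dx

f(x) = cos(x)
a = 0.25, b = 2.5, n = 6
h = (b - a)/n = 0.375000

Simpson's rule: (h/3)[f(x₀) + 4f(x₁) + 2f(x₂) + ... + f(xₙ)]

x_0 = 0.2500, f(x_0) = 0.968912, coefficient = 1
x_1 = 0.6250, f(x_1) = 0.810963, coefficient = 4
x_2 = 1.0000, f(x_2) = 0.540302, coefficient = 2
x_3 = 1.3750, f(x_3) = 0.194548, coefficient = 4
x_4 = 1.7500, f(x_4) = -0.178246, coefficient = 2
x_5 = 2.1250, f(x_5) = -0.526266, coefficient = 4
x_6 = 2.5000, f(x_6) = -0.801144, coefficient = 1

I ≈ (0.375000/3) × 2.808859 = 0.351107
Exact value: 0.351068
Error: 0.000039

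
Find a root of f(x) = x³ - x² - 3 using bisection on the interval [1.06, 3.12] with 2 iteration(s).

f(x) = x³ - x² - 3
Initial interval: [1.06, 3.12]

Iteration 1:
  c_1 = (1.060000 + 3.120000)/2 = 2.090000
  f(c_1) = f(2.090000) = 1.761229
  f(a) × f(c) < 0, new interval: [1.060000, 2.090000]
Iteration 2:
  c_2 = (1.060000 + 2.090000)/2 = 1.575000
  f(c_2) = f(1.575000) = -1.573641
  f(a) × f(c) ≥ 0, new interval: [1.575000, 2.090000]

After 2 iteration(s), the approximation is c_2 = 1.575000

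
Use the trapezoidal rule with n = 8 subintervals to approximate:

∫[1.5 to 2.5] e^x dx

f(x) = e^x
a = 1.5, b = 2.5, n = 8
h = (b - a)/n = 0.125000

Trapezoidal rule: (h/2)[f(x₀) + 2f(x₁) + 2f(x₂) + ... + f(xₙ)]

x_0 = 1.5000, f(x_0) = 4.481689, coefficient = 1
x_1 = 1.6250, f(x_1) = 5.078419, coefficient = 2
x_2 = 1.7500, f(x_2) = 5.754603, coefficient = 2
x_3 = 1.8750, f(x_3) = 6.520819, coefficient = 2
x_4 = 2.0000, f(x_4) = 7.389056, coefficient = 2
x_5 = 2.1250, f(x_5) = 8.372897, coefficient = 2
x_6 = 2.2500, f(x_6) = 9.487736, coefficient = 2
x_7 = 2.3750, f(x_7) = 10.751013, coefficient = 2
x_8 = 2.5000, f(x_8) = 12.182494, coefficient = 1

I ≈ (0.125000/2) × 123.373270 = 7.710829
Exact value: 7.700805
Error: 0.010024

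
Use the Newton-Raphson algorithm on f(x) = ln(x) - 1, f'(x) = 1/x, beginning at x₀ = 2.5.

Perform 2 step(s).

f(x) = ln(x) - 1
f'(x) = 1/x
x₀ = 2.5

Newton-Raphson formula: x_{n+1} = x_n - f(x_n)/f'(x_n)

Iteration 1:
  f(2.500000) = -0.083709
  f'(2.500000) = 0.400000
  x_1 = 2.500000 - (-0.083709)/0.400000 = 2.709273
Iteration 2:
  f(2.709273) = -0.003320
  f'(2.709273) = 0.369103
  x_2 = 2.709273 - (-0.003320)/0.369103 = 2.718267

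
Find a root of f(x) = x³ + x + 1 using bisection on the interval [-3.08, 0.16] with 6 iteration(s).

f(x) = x³ + x + 1
Initial interval: [-3.08, 0.16]

Iteration 1:
  c_1 = (-3.080000 + 0.160000)/2 = -1.460000
  f(c_1) = f(-1.460000) = -3.572136
  f(a) × f(c) ≥ 0, new interval: [-1.460000, 0.160000]
Iteration 2:
  c_2 = (-1.460000 + 0.160000)/2 = -0.650000
  f(c_2) = f(-0.650000) = 0.075375
  f(a) × f(c) < 0, new interval: [-1.460000, -0.650000]
Iteration 3:
  c_3 = (-1.460000 + (-0.650000))/2 = -1.055000
  f(c_3) = f(-1.055000) = -1.229241
  f(a) × f(c) ≥ 0, new interval: [-1.055000, -0.650000]
Iteration 4:
  c_4 = (-1.055000 + (-0.650000))/2 = -0.852500
  f(c_4) = f(-0.852500) = -0.472060
  f(a) × f(c) ≥ 0, new interval: [-0.852500, -0.650000]
Iteration 5:
  c_5 = (-0.852500 + (-0.650000))/2 = -0.751250
  f(c_5) = f(-0.751250) = -0.175238
  f(a) × f(c) ≥ 0, new interval: [-0.751250, -0.650000]
Iteration 6:
  c_6 = (-0.751250 + (-0.650000))/2 = -0.700625
  f(c_6) = f(-0.700625) = -0.044545
  f(a) × f(c) ≥ 0, new interval: [-0.700625, -0.650000]

After 6 iteration(s), the approximation is c_6 = -0.700625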